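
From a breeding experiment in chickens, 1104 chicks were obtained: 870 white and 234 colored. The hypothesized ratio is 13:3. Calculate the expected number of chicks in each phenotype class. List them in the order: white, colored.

Expected counts for N = 1104 under a 13:3 ratio (total parts = 16):
  white: 1104 × 13/16 = 897
  colored: 1104 × 3/16 = 207

897, 207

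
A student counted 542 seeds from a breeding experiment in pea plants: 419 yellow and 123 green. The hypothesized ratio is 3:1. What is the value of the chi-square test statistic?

Total ratio parts = 4. Expected numbers out of 542:
  yellow: 542 × 3/4 = 406.5
  green: 542 × 1/4 = 135.5
χ² = Σ (O − E)² / E
  yellow: (419 − 406.5)² / 406.5 = 0.3844
  green: (123 − 135.5)² / 135.5 = 1.1531
χ² = 0.3844 + 1.1531 = 1.5375 ≈ 1.538

1.538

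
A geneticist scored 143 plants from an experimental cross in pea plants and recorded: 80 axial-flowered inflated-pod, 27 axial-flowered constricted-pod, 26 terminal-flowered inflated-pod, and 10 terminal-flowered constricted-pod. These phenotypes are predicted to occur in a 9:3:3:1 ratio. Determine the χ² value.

0.155

The 9:3:3:1 ratio has 16 parts, so with N = 143 the expected counts are:
  axial-flowered inflated-pod: 143 × 9/16 = 80.4375
  axial-flowered constricted-pod: 143 × 3/16 = 26.8125
  terminal-flowered inflated-pod: 143 × 3/16 = 26.8125
  terminal-flowered constricted-pod: 143 × 1/16 = 8.9375
χ² = Σ (O − E)² / E
  axial-flowered inflated-pod: (80 − 80.4375)² / 80.4375 = 0.0024
  axial-flowered constricted-pod: (27 − 26.8125)² / 26.8125 = 0.0013
  terminal-flowered inflated-pod: (26 − 26.8125)² / 26.8125 = 0.0246
  terminal-flowered constricted-pod: (10 − 8.9375)² / 8.9375 = 0.1263
χ² = 0.0024 + 0.0013 + 0.0246 + 0.1263 = 0.1546 ≈ 0.155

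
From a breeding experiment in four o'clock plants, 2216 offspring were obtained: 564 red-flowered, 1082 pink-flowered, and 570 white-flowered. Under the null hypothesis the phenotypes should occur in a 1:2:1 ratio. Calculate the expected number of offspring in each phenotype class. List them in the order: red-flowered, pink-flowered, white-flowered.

Under the 1:2:1 hypothesis (Σ ratio = 4, N = 2216):
  red-flowered: 2216 × 1/4 = 554
  pink-flowered: 2216 × 2/4 = 1108
  white-flowered: 2216 × 1/4 = 554

554, 1108, 554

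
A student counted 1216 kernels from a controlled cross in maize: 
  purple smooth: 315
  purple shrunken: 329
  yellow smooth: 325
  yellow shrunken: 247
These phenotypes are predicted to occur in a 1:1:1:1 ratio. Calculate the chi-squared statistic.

The 1:1:1:1 ratio has 4 parts, so with N = 1216 the expected counts are:
  purple smooth: 1216 × 1/4 = 304
  purple shrunken: 1216 × 1/4 = 304
  yellow smooth: 1216 × 1/4 = 304
  yellow shrunken: 1216 × 1/4 = 304
χ² = Σ (O − E)² / E
  purple smooth: (315 − 304)² / 304 = 0.3980
  purple shrunken: (329 − 304)² / 304 = 2.0559
  yellow smooth: (325 − 304)² / 304 = 1.4507
  yellow shrunken: (247 − 304)² / 304 = 10.6875
χ² = 0.3980 + 2.0559 + 1.4507 + 10.6875 = 14.5921 ≈ 14.592

14.592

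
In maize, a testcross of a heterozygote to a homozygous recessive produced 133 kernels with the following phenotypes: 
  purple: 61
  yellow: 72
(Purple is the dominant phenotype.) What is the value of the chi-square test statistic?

0.910

A testcross of a heterozygote (Aa × aa) gives a 1:1 phenotypic ratio.
Expected counts for N = 133 under a 1:1 ratio (total parts = 2):
  purple: 133 × 1/2 = 66.5
  yellow: 133 × 1/2 = 66.5
χ² = Σ (O − E)² / E
  purple: (61 − 66.5)² / 66.5 = 0.4549
  yellow: (72 − 66.5)² / 66.5 = 0.4549
χ² = 0.4549 + 0.4549 = 0.9098 ≈ 0.910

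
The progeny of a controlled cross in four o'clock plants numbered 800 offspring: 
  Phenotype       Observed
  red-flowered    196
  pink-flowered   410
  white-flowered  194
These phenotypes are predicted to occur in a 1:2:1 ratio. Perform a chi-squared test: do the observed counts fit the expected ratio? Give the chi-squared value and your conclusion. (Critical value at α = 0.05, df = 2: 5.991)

Under the 1:2:1 hypothesis (Σ ratio = 4, N = 800):
  red-flowered: 800 × 1/4 = 200
  pink-flowered: 800 × 2/4 = 400
  white-flowered: 800 × 1/4 = 200
χ² = Σ (O − E)² / E
  red-flowered: (196 − 200)² / 200 = 0.0800
  pink-flowered: (410 − 400)² / 400 = 0.2500
  white-flowered: (194 − 200)² / 200 = 0.1800
χ² = 0.0800 + 0.2500 + 0.1800 = 0.510
Degrees of freedom = 3 − 1 = 2; critical value at α = 0.05 is 5.991.
Since 0.510 < 5.991, we fail to reject the null hypothesis — the data are consistent with the 1:2:1 ratio.

0.510; consistent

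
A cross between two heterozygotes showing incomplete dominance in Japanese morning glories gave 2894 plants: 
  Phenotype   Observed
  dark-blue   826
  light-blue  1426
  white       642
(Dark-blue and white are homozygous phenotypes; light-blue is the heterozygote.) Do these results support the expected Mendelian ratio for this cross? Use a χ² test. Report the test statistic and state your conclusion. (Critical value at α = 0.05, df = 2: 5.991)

24.007; not consistent

With incomplete dominance, a heterozygote × heterozygote cross gives a 1:2:1 phenotypic ratio.
Under the 1:2:1 hypothesis (Σ ratio = 4, N = 2894):
  dark-blue: 2894 × 1/4 = 723.5
  light-blue: 2894 × 2/4 = 1447
  white: 2894 × 1/4 = 723.5
χ² = Σ (O − E)² / E
  dark-blue: (826 − 723.5)² / 723.5 = 14.5214
  light-blue: (1426 − 1447)² / 1447 = 0.3048
  white: (642 − 723.5)² / 723.5 = 9.1807
χ² = 14.5214 + 0.3048 + 9.1807 = 24.0069 ≈ 24.007
Degrees of freedom = 3 − 1 = 2; critical value at α = 0.05 is 5.991.
Since 24.007 > 5.991, we reject the null hypothesis — the data do not fit the 1:2:1 ratio.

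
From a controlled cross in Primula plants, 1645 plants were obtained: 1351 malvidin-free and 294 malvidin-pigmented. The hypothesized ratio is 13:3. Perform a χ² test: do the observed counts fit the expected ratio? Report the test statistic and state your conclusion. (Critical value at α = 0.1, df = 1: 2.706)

0.832; consistent

Expected counts for N = 1645 under a 13:3 ratio (total parts = 16):
  malvidin-free: 1645 × 13/16 = 1336.5625
  malvidin-pigmented: 1645 × 3/16 = 308.4375
χ² = Σ (O − E)² / E
  malvidin-free: (1351 − 1336.5625)² / 1336.5625 = 0.1560
  malvidin-pigmented: (294 − 308.4375)² / 308.4375 = 0.6758
χ² = 0.1560 + 0.6758 = 0.8318 ≈ 0.832
Degrees of freedom = 2 − 1 = 1; critical value at α = 0.1 is 2.706.
Since 0.832 < 2.706, we fail to reject the null hypothesis — the data are consistent with the 13:3 ratio.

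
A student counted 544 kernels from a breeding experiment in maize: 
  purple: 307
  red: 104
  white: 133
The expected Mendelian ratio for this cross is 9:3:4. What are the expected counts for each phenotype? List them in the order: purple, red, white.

Total ratio parts = 16. Expected numbers out of 544:
  purple: 544 × 9/16 = 306
  red: 544 × 3/16 = 102
  white: 544 × 4/16 = 136

306, 102, 136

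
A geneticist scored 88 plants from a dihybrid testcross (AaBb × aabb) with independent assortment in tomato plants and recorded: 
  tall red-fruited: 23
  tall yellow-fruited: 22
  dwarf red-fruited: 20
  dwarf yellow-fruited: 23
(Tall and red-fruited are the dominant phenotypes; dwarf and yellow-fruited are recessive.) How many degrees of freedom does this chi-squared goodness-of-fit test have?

A dihybrid testcross with independent assortment gives a 1:1:1:1 ratio.
A goodness-of-fit test with 4 phenotype classes has df = 4 − 1 = 3.

3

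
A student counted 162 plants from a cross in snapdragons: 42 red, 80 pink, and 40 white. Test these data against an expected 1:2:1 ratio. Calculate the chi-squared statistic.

0.074

Total ratio parts = 4. Expected numbers out of 162:
  red: 162 × 1/4 = 40.5
  pink: 162 × 2/4 = 81
  white: 162 × 1/4 = 40.5
χ² = Σ (O − E)² / E
  red: (42 − 40.5)² / 40.5 = 0.0556
  pink: (80 − 81)² / 81 = 0.0123
  white: (40 − 40.5)² / 40.5 = 0.0062
χ² = 0.0556 + 0.0123 + 0.0062 = 0.0741 ≈ 0.074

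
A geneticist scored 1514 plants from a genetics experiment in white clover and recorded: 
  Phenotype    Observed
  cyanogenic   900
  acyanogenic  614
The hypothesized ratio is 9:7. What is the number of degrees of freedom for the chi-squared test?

A goodness-of-fit test with 2 phenotype classes has df = 2 − 1 = 1.

1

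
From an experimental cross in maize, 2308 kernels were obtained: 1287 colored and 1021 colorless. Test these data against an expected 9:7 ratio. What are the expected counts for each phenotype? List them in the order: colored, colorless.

Under the 9:7 hypothesis (Σ ratio = 16, N = 2308):
  colored: 2308 × 9/16 = 1298.25
  colorless: 2308 × 7/16 = 1009.75

1298.25, 1009.75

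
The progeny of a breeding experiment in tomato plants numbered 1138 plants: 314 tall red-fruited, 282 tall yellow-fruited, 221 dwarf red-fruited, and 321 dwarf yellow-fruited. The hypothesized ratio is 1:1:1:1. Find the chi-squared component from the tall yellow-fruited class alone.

0.022

The 1:1:1:1 ratio has 4 parts, so with N = 1138 the expected counts are:
  tall red-fruited: 1138 × 1/4 = 284.5
  tall yellow-fruited: 1138 × 1/4 = 284.5
  dwarf red-fruited: 1138 × 1/4 = 284.5
  dwarf yellow-fruited: 1138 × 1/4 = 284.5
Contribution of tall yellow-fruited: (282 − 284.5)² / 284.5 = 0.0220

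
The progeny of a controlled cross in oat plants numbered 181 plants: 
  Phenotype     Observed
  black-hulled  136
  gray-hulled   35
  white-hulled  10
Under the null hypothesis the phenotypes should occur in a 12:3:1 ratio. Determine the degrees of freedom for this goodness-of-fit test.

2

A goodness-of-fit test with 3 phenotype classes has df = 3 − 1 = 2.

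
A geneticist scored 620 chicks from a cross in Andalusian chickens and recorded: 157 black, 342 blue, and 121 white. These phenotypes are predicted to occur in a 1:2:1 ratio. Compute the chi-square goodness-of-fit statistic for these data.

10.787

Total ratio parts = 4. Expected numbers out of 620:
  black: 620 × 1/4 = 155
  blue: 620 × 2/4 = 310
  white: 620 × 1/4 = 155
χ² = Σ (O − E)² / E
  black: (157 − 155)² / 155 = 0.0258
  blue: (342 − 310)² / 310 = 3.3032
  white: (121 − 155)² / 155 = 7.4581
χ² = 0.0258 + 3.3032 + 7.4581 = 10.7871 ≈ 10.787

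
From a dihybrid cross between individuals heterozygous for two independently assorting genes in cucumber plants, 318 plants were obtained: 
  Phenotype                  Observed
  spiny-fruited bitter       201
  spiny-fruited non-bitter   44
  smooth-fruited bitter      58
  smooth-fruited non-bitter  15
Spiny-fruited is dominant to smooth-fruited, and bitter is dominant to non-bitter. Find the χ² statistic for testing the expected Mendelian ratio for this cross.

8.071

A dihybrid F₂ with independent assortment and complete dominance at both loci gives a 9:3:3:1 phenotypic ratio.
Under the 9:3:3:1 hypothesis (Σ ratio = 16, N = 318):
  spiny-fruited bitter: 318 × 9/16 = 178.875
  spiny-fruited non-bitter: 318 × 3/16 = 59.625
  smooth-fruited bitter: 318 × 3/16 = 59.625
  smooth-fruited non-bitter: 318 × 1/16 = 19.875
χ² = Σ (O − E)² / E
  spiny-fruited bitter: (201 − 178.875)² / 178.875 = 2.7366
  spiny-fruited non-bitter: (44 − 59.625)² / 59.625 = 4.0946
  smooth-fruited bitter: (58 − 59.625)² / 59.625 = 0.0443
  smooth-fruited non-bitter: (15 − 19.875)² / 19.875 = 1.1958
χ² = 2.7366 + 4.0946 + 0.0443 + 1.1958 = 8.0713 ≈ 8.071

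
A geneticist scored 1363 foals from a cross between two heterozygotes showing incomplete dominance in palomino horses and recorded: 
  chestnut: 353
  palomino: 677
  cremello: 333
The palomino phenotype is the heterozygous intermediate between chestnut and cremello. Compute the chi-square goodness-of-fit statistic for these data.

With incomplete dominance, a heterozygote × heterozygote cross gives a 1:2:1 phenotypic ratio.
Expected counts for N = 1363 under a 1:2:1 ratio (total parts = 4):
  chestnut: 1363 × 1/4 = 340.75
  palomino: 1363 × 2/4 = 681.5
  cremello: 1363 × 1/4 = 340.75
χ² = Σ (O − E)² / E
  chestnut: (353 − 340.75)² / 340.75 = 0.4404
  palomino: (677 − 681.5)² / 681.5 = 0.0297
  cremello: (333 − 340.75)² / 340.75 = 0.1763
χ² = 0.4404 + 0.0297 + 0.1763 = 0.6464 ≈ 0.646

0.646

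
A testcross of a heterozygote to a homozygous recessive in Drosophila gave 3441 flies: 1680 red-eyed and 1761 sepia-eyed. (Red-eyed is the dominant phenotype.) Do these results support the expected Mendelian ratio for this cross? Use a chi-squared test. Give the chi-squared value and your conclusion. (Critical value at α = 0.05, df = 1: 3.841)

1.907; consistent

A testcross of a heterozygote (Aa × aa) gives a 1:1 phenotypic ratio.
The 1:1 ratio has 2 parts, so with N = 3441 the expected counts are:
  red-eyed: 3441 × 1/2 = 1720.5
  sepia-eyed: 3441 × 1/2 = 1720.5
χ² = Σ (O − E)² / E
  red-eyed: (1680 − 1720.5)² / 1720.5 = 0.9534
  sepia-eyed: (1761 − 1720.5)² / 1720.5 = 0.9534
χ² = 0.9534 + 0.9534 = 1.9068 ≈ 1.907
Degrees of freedom = 2 − 1 = 1; critical value at α = 0.05 is 3.841.
Since 1.907 < 3.841, we fail to reject the null hypothesis — the data are consistent with the 1:1 ratio.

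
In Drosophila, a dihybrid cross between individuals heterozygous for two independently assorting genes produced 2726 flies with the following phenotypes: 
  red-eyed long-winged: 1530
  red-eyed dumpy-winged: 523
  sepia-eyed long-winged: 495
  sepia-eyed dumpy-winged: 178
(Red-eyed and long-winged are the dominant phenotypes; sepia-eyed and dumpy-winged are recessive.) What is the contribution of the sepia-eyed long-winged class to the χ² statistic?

A dihybrid F₂ with independent assortment and complete dominance at both loci gives a 9:3:3:1 phenotypic ratio.
The 9:3:3:1 ratio has 16 parts, so with N = 2726 the expected counts are:
  red-eyed long-winged: 2726 × 9/16 = 1533.375
  red-eyed dumpy-winged: 2726 × 3/16 = 511.125
  sepia-eyed long-winged: 2726 × 3/16 = 511.125
  sepia-eyed dumpy-winged: 2726 × 1/16 = 170.375
Contribution of sepia-eyed long-winged: (495 − 511.125)² / 511.125 = 0.5087

0.509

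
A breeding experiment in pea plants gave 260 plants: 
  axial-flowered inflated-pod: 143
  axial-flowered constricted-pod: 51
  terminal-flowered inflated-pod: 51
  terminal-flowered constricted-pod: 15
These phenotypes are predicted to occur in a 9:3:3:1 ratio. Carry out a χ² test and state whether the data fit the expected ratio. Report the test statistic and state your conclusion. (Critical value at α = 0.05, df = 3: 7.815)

0.376; consistent

Under the 9:3:3:1 hypothesis (Σ ratio = 16, N = 260):
  axial-flowered inflated-pod: 260 × 9/16 = 146.25
  axial-flowered constricted-pod: 260 × 3/16 = 48.75
  terminal-flowered inflated-pod: 260 × 3/16 = 48.75
  terminal-flowered constricted-pod: 260 × 1/16 = 16.25
χ² = Σ (O − E)² / E
  axial-flowered inflated-pod: (143 − 146.25)² / 146.25 = 0.0722
  axial-flowered constricted-pod: (51 − 48.75)² / 48.75 = 0.1038
  terminal-flowered inflated-pod: (51 − 48.75)² / 48.75 = 0.1038
  terminal-flowered constricted-pod: (15 − 16.25)² / 16.25 = 0.0962
χ² = 0.0722 + 0.1038 + 0.1038 + 0.0962 = 0.376
Degrees of freedom = 4 − 1 = 3; critical value at α = 0.05 is 7.815.
Since 0.376 < 7.815, we fail to reject the null hypothesis — the data are consistent with the 9:3:3:1 ratio.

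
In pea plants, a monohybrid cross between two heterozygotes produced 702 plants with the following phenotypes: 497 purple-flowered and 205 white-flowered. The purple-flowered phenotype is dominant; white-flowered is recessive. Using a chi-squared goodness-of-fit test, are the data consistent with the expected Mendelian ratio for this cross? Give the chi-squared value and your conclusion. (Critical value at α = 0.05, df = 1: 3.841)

For a monohybrid cross between heterozygotes with complete dominance, the expected phenotypic ratio is 3:1.
The 3:1 ratio has 4 parts, so with N = 702 the expected counts are:
  purple-flowered: 702 × 3/4 = 526.5
  white-flowered: 702 × 1/4 = 175.5
χ² = Σ (O − E)² / E
  purple-flowered: (497 − 526.5)² / 526.5 = 1.6529
  white-flowered: (205 − 175.5)² / 175.5 = 4.9587
χ² = 1.6529 + 4.9587 = 6.6116 ≈ 6.612
Degrees of freedom = 2 − 1 = 1; critical value at α = 0.05 is 3.841.
Since 6.612 > 3.841, we reject the null hypothesis — the data do not fit the 3:1 ratio.

6.612; not consistent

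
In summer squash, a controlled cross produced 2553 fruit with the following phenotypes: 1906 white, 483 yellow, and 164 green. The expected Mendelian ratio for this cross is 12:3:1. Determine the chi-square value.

Total ratio parts = 16. Expected numbers out of 2553:
  white: 2553 × 12/16 = 1914.75
  yellow: 2553 × 3/16 = 478.6875
  green: 2553 × 1/16 = 159.5625
χ² = Σ (O − E)² / E
  white: (1906 − 1914.75)² / 1914.75 = 0.0400
  yellow: (483 − 478.6875)² / 478.6875 = 0.0389
  green: (164 − 159.5625)² / 159.5625 = 0.1234
χ² = 0.0400 + 0.0389 + 0.1234 = 0.2023 ≈ 0.202

0.202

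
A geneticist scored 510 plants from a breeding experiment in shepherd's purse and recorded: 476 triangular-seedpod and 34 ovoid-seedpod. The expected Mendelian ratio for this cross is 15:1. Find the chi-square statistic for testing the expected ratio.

Under the 15:1 hypothesis (Σ ratio = 16, N = 510):
  triangular-seedpod: 510 × 15/16 = 478.125
  ovoid-seedpod: 510 × 1/16 = 31.875
χ² = Σ (O − E)² / E
  triangular-seedpod: (476 − 478.125)² / 478.125 = 0.0094
  ovoid-seedpod: (34 − 31.875)² / 31.875 = 0.1417
χ² = 0.0094 + 0.1417 = 0.1511 ≈ 0.151

0.151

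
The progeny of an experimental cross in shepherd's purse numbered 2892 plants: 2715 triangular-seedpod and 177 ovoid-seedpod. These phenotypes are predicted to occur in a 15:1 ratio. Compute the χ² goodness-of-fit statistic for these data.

0.083

Total ratio parts = 16. Expected numbers out of 2892:
  triangular-seedpod: 2892 × 15/16 = 2711.25
  ovoid-seedpod: 2892 × 1/16 = 180.75
χ² = Σ (O − E)² / E
  triangular-seedpod: (2715 − 2711.25)² / 2711.25 = 0.0052
  ovoid-seedpod: (177 − 180.75)² / 180.75 = 0.0778
χ² = 0.0052 + 0.0778 = 0.083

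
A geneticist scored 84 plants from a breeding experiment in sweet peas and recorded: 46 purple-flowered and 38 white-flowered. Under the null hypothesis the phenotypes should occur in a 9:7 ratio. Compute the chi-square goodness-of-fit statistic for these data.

Under the 9:7 hypothesis (Σ ratio = 16, N = 84):
  purple-flowered: 84 × 9/16 = 47.25
  white-flowered: 84 × 7/16 = 36.75
χ² = Σ (O − E)² / E
  purple-flowered: (46 − 47.25)² / 47.25 = 0.0331
  white-flowered: (38 − 36.75)² / 36.75 = 0.0425
χ² = 0.0331 + 0.0425 = 0.0756 ≈ 0.076

0.076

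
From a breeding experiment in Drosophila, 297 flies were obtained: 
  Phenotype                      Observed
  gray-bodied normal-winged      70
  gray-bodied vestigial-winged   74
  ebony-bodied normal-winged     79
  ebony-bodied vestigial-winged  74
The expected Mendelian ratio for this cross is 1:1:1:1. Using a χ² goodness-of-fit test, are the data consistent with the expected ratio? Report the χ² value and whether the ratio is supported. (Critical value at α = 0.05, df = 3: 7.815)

0.549; consistent

Under the 1:1:1:1 hypothesis (Σ ratio = 4, N = 297):
  gray-bodied normal-winged: 297 × 1/4 = 74.25
  gray-bodied vestigial-winged: 297 × 1/4 = 74.25
  ebony-bodied normal-winged: 297 × 1/4 = 74.25
  ebony-bodied vestigial-winged: 297 × 1/4 = 74.25
χ² = Σ (O − E)² / E
  gray-bodied normal-winged: (70 − 74.25)² / 74.25 = 0.2433
  gray-bodied vestigial-winged: (74 − 74.25)² / 74.25 = 0.0008
  ebony-bodied normal-winged: (79 − 74.25)² / 74.25 = 0.3039
  ebony-bodied vestigial-winged: (74 − 74.25)² / 74.25 = 0.0008
χ² = 0.2433 + 0.0008 + 0.3039 + 0.0008 = 0.5488 ≈ 0.549
Degrees of freedom = 4 − 1 = 3; critical value at α = 0.05 is 7.815.
Since 0.549 < 7.815, we fail to reject the null hypothesis — the data are consistent with the 1:1:1:1 ratio.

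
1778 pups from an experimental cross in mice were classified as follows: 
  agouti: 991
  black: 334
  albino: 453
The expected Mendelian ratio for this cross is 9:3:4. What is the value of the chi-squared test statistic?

Total ratio parts = 16. Expected numbers out of 1778:
  agouti: 1778 × 9/16 = 1000.125
  black: 1778 × 3/16 = 333.375
  albino: 1778 × 4/16 = 444.5
χ² = Σ (O − E)² / E
  agouti: (991 − 1000.125)² / 1000.125 = 0.0833
  black: (334 − 333.375)² / 333.375 = 0.0012
  albino: (453 − 444.5)² / 444.5 = 0.1625
χ² = 0.0833 + 0.0012 + 0.1625 = 0.247

0.247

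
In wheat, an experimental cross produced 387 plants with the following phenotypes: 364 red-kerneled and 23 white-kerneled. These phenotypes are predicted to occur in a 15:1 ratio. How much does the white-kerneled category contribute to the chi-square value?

Under the 15:1 hypothesis (Σ ratio = 16, N = 387):
  red-kerneled: 387 × 15/16 = 362.8125
  white-kerneled: 387 × 1/16 = 24.1875
Contribution of white-kerneled: (23 − 24.1875)² / 24.1875 = 0.0583

0.058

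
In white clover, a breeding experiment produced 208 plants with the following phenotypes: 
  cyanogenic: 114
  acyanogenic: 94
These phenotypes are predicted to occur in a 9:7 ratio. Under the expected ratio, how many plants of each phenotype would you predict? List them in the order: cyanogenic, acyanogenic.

Under the 9:7 hypothesis (Σ ratio = 16, N = 208):
  cyanogenic: 208 × 9/16 = 117
  acyanogenic: 208 × 7/16 = 91

117, 91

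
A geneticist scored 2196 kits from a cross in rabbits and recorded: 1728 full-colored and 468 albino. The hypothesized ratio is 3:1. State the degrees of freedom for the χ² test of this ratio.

A goodness-of-fit test with 2 phenotype classes has df = 2 − 1 = 1.

1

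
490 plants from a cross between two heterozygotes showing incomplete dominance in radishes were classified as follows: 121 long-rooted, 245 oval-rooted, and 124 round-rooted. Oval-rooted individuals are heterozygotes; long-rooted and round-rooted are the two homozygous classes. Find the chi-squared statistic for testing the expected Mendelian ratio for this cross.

With incomplete dominance, a heterozygote × heterozygote cross gives a 1:2:1 phenotypic ratio.
Expected counts for N = 490 under a 1:2:1 ratio (total parts = 4):
  long-rooted: 490 × 1/4 = 122.5
  oval-rooted: 490 × 2/4 = 245
  round-rooted: 490 × 1/4 = 122.5
χ² = Σ (O − E)² / E
  long-rooted: (121 − 122.5)² / 122.5 = 0.0184
  oval-rooted: (245 − 245)² / 245 = 0.0000
  round-rooted: (124 − 122.5)² / 122.5 = 0.0184
χ² = 0.0184 + 0.0000 + 0.0184 = 0.0368 ≈ 0.037

0.037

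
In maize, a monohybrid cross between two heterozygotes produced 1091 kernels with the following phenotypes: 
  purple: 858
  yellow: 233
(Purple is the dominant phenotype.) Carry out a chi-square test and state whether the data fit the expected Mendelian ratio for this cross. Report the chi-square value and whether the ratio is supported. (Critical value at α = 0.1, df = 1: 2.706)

7.724; not consistent

For a monohybrid cross between heterozygotes with complete dominance, the expected phenotypic ratio is 3:1.
Total ratio parts = 4. Expected numbers out of 1091:
  purple: 1091 × 3/4 = 818.25
  yellow: 1091 × 1/4 = 272.75
χ² = Σ (O − E)² / E
  purple: (858 − 818.25)² / 818.25 = 1.9310
  yellow: (233 − 272.75)² / 272.75 = 5.7931
χ² = 1.9310 + 5.7931 = 7.7241 ≈ 7.724
Degrees of freedom = 2 − 1 = 1; critical value at α = 0.1 is 2.706.
Since 7.724 > 2.706, we reject the null hypothesis — the data do not fit the 3:1 ratio.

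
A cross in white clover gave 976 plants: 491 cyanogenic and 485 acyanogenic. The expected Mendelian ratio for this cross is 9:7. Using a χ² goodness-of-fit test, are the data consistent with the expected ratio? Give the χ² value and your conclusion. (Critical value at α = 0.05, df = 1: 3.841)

The 9:7 ratio has 16 parts, so with N = 976 the expected counts are:
  cyanogenic: 976 × 9/16 = 549
  acyanogenic: 976 × 7/16 = 427
χ² = Σ (O − E)² / E
  cyanogenic: (491 − 549)² / 549 = 6.1275
  acyanogenic: (485 − 427)² / 427 = 7.8782
χ² = 6.1275 + 7.8782 = 14.0057 ≈ 14.006
Degrees of freedom = 2 − 1 = 1; critical value at α = 0.05 is 3.841.
Since 14.006 > 3.841, we reject the null hypothesis — the data do not fit the 9:7 ratio.

14.006; not consistent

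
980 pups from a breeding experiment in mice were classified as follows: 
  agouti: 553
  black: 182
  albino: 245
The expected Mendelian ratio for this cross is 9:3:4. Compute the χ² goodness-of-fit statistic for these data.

0.022

Under the 9:3:4 hypothesis (Σ ratio = 16, N = 980):
  agouti: 980 × 9/16 = 551.25
  black: 980 × 3/16 = 183.75
  albino: 980 × 4/16 = 245
χ² = Σ (O − E)² / E
  agouti: (553 − 551.25)² / 551.25 = 0.0056
  black: (182 − 183.75)² / 183.75 = 0.0167
  albino: (245 − 245)² / 245 = 0.0000
χ² = 0.0056 + 0.0167 + 0.0000 = 0.0223 ≈ 0.022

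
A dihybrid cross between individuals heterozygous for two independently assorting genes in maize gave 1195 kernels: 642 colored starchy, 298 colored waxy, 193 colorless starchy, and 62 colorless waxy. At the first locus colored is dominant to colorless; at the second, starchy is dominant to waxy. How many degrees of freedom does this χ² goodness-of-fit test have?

A dihybrid F₂ with independent assortment and complete dominance at both loci gives a 9:3:3:1 phenotypic ratio.
A goodness-of-fit test with 4 phenotype classes has df = 4 − 1 = 3.

3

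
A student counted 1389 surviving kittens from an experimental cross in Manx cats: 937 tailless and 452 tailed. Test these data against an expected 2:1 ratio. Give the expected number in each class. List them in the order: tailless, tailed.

926, 463

Total ratio parts = 3. Expected numbers out of 1389:
  tailless: 1389 × 2/3 = 926
  tailed: 1389 × 1/3 = 463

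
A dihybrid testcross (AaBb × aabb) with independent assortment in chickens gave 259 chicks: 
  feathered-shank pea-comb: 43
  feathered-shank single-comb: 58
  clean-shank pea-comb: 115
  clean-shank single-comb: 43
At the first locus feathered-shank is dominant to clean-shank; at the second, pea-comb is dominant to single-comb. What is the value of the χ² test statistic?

54.313

A dihybrid testcross with independent assortment gives a 1:1:1:1 ratio.
Under the 1:1:1:1 hypothesis (Σ ratio = 4, N = 259):
  feathered-shank pea-comb: 259 × 1/4 = 64.75
  feathered-shank single-comb: 259 × 1/4 = 64.75
  clean-shank pea-comb: 259 × 1/4 = 64.75
  clean-shank single-comb: 259 × 1/4 = 64.75
χ² = Σ (O − E)² / E
  feathered-shank pea-comb: (43 − 64.75)² / 64.75 = 7.3060
  feathered-shank single-comb: (58 − 64.75)² / 64.75 = 0.7037
  clean-shank pea-comb: (115 − 64.75)² / 64.75 = 38.9971
  clean-shank single-comb: (43 − 64.75)² / 64.75 = 7.3060
χ² = 7.3060 + 0.7037 + 38.9971 + 7.3060 = 54.3128 ≈ 54.313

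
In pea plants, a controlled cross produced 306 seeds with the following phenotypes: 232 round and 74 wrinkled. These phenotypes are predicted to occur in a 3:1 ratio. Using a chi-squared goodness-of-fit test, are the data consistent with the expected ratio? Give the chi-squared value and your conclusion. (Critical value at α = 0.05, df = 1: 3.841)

Total ratio parts = 4. Expected numbers out of 306:
  round: 306 × 3/4 = 229.5
  wrinkled: 306 × 1/4 = 76.5
χ² = Σ (O − E)² / E
  round: (232 − 229.5)² / 229.5 = 0.0272
  wrinkled: (74 − 76.5)² / 76.5 = 0.0817
χ² = 0.0272 + 0.0817 = 0.1089 ≈ 0.109
Degrees of freedom = 2 − 1 = 1; critical value at α = 0.05 is 3.841.
Since 0.109 < 3.841, we fail to reject the null hypothesis — the data are consistent with the 3:1 ratio.

0.109; consistent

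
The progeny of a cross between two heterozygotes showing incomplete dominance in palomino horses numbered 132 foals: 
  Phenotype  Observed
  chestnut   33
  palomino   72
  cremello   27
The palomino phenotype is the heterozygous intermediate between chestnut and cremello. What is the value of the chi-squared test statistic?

1.636

With incomplete dominance, a heterozygote × heterozygote cross gives a 1:2:1 phenotypic ratio.
Expected counts for N = 132 under a 1:2:1 ratio (total parts = 4):
  chestnut: 132 × 1/4 = 33
  palomino: 132 × 2/4 = 66
  cremello: 132 × 1/4 = 33
χ² = Σ (O − E)² / E
  chestnut: (33 − 33)² / 33 = 0.0000
  palomino: (72 − 66)² / 66 = 0.5455
  cremello: (27 − 33)² / 33 = 1.0909
χ² = 0.0000 + 0.5455 + 1.0909 = 1.6364 ≈ 1.636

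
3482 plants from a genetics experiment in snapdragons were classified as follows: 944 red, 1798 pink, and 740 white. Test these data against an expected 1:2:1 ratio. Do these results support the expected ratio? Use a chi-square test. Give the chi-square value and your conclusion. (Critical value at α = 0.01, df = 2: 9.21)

Expected counts for N = 3482 under a 1:2:1 ratio (total parts = 4):
  red: 3482 × 1/4 = 870.5
  pink: 3482 × 2/4 = 1741
  white: 3482 × 1/4 = 870.5
χ² = Σ (O − E)² / E
  red: (944 − 870.5)² / 870.5 = 6.2059
  pink: (1798 − 1741)² / 1741 = 1.8662
  white: (740 − 870.5)² / 870.5 = 19.5638
χ² = 6.2059 + 1.8662 + 19.5638 = 27.6359 ≈ 27.636
Degrees of freedom = 3 − 1 = 2; critical value at α = 0.01 is 9.21.
Since 27.636 > 9.21, we reject the null hypothesis — the data do not fit the 1:2:1 ratio.

27.636; not consistent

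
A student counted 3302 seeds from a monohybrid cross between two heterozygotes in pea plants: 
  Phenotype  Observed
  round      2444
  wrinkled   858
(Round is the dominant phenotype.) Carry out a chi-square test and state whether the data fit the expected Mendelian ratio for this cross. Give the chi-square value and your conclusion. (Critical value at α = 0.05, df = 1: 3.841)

For a monohybrid cross between heterozygotes with complete dominance, the expected phenotypic ratio is 3:1.
Under the 3:1 hypothesis (Σ ratio = 4, N = 3302):
  round: 3302 × 3/4 = 2476.5
  wrinkled: 3302 × 1/4 = 825.5
χ² = Σ (O − E)² / E
  round: (2444 − 2476.5)² / 2476.5 = 0.4265
  wrinkled: (858 − 825.5)² / 825.5 = 1.2795
χ² = 0.4265 + 1.2795 = 1.706
Degrees of freedom = 2 − 1 = 1; critical value at α = 0.05 is 3.841.
Since 1.706 < 3.841, we fail to reject the null hypothesis — the data are consistent with the 3:1 ratio.

1.706; consistent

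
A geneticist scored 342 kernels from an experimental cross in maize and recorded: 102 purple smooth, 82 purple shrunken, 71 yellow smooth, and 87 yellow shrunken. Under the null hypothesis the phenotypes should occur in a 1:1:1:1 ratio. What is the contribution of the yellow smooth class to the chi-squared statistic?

2.459

Under the 1:1:1:1 hypothesis (Σ ratio = 4, N = 342):
  purple smooth: 342 × 1/4 = 85.5
  purple shrunken: 342 × 1/4 = 85.5
  yellow smooth: 342 × 1/4 = 85.5
  yellow shrunken: 342 × 1/4 = 85.5
Contribution of yellow smooth: (71 − 85.5)² / 85.5 = 2.4591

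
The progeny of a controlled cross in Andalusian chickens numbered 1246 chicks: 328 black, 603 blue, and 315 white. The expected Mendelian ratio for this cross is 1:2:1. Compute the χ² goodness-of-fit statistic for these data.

1.555

Total ratio parts = 4. Expected numbers out of 1246:
  black: 1246 × 1/4 = 311.5
  blue: 1246 × 2/4 = 623
  white: 1246 × 1/4 = 311.5
χ² = Σ (O − E)² / E
  black: (328 − 311.5)² / 311.5 = 0.8740
  blue: (603 − 623)² / 623 = 0.6421
  white: (315 − 311.5)² / 311.5 = 0.0393
χ² = 0.8740 + 0.6421 + 0.0393 = 1.5554 ≈ 1.555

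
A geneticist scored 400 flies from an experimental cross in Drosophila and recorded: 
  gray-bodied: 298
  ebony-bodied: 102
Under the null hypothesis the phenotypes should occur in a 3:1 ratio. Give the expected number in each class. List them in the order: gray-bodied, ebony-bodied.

300, 100

The 3:1 ratio has 4 parts, so with N = 400 the expected counts are:
  gray-bodied: 400 × 3/4 = 300
  ebony-bodied: 400 × 1/4 = 100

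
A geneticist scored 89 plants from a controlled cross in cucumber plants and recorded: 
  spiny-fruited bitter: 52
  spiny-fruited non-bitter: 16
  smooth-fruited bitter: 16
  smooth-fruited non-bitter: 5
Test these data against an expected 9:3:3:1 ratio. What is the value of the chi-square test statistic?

Under the 9:3:3:1 hypothesis (Σ ratio = 16, N = 89):
  spiny-fruited bitter: 89 × 9/16 = 50.0625
  spiny-fruited non-bitter: 89 × 3/16 = 16.6875
  smooth-fruited bitter: 89 × 3/16 = 16.6875
  smooth-fruited non-bitter: 89 × 1/16 = 5.5625
χ² = Σ (O − E)² / E
  spiny-fruited bitter: (52 − 50.0625)² / 50.0625 = 0.0750
  spiny-fruited non-bitter: (16 − 16.6875)² / 16.6875 = 0.0283
  smooth-fruited bitter: (16 − 16.6875)² / 16.6875 = 0.0283
  smooth-fruited non-bitter: (5 − 5.5625)² / 5.5625 = 0.0569
χ² = 0.0750 + 0.0283 + 0.0283 + 0.0569 = 0.1885 ≈ 0.189

0.189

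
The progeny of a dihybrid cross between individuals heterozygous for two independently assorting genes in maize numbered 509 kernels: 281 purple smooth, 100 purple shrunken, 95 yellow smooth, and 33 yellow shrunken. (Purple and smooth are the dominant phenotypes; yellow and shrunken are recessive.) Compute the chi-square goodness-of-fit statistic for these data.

A dihybrid F₂ with independent assortment and complete dominance at both loci gives a 9:3:3:1 phenotypic ratio.
Under the 9:3:3:1 hypothesis (Σ ratio = 16, N = 509):
  purple smooth: 509 × 9/16 = 286.3125
  purple shrunken: 509 × 3/16 = 95.4375
  yellow smooth: 509 × 3/16 = 95.4375
  yellow shrunken: 509 × 1/16 = 31.8125
χ² = Σ (O − E)² / E
  purple smooth: (281 − 286.3125)² / 286.3125 = 0.0986
  purple shrunken: (100 − 95.4375)² / 95.4375 = 0.2181
  yellow smooth: (95 − 95.4375)² / 95.4375 = 0.0020
  yellow shrunken: (33 − 31.8125)² / 31.8125 = 0.0443
χ² = 0.0986 + 0.2181 + 0.0020 + 0.0443 = 0.363

0.363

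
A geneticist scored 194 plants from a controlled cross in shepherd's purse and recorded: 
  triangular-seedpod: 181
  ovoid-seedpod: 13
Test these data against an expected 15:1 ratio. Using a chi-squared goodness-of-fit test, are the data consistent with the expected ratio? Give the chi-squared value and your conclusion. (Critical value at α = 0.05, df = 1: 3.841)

Under the 15:1 hypothesis (Σ ratio = 16, N = 194):
  triangular-seedpod: 194 × 15/16 = 181.875
  ovoid-seedpod: 194 × 1/16 = 12.125
χ² = Σ (O − E)² / E
  triangular-seedpod: (181 − 181.875)² / 181.875 = 0.0042
  ovoid-seedpod: (13 − 12.125)² / 12.125 = 0.0631
χ² = 0.0042 + 0.0631 = 0.0673 ≈ 0.067
Degrees of freedom = 2 − 1 = 1; critical value at α = 0.05 is 3.841.
Since 0.067 < 3.841, we fail to reject the null hypothesis — the data are consistent with the 15:1 ratio.

0.067; consistent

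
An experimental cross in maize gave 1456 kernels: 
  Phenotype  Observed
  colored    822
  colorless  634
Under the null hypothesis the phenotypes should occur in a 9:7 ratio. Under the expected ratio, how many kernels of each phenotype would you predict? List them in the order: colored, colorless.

819, 637

Expected counts for N = 1456 under a 9:7 ratio (total parts = 16):
  colored: 1456 × 9/16 = 819
  colorless: 1456 × 7/16 = 637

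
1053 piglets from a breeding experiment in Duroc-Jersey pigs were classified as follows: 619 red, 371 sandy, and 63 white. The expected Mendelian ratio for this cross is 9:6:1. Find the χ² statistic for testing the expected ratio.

The 9:6:1 ratio has 16 parts, so with N = 1053 the expected counts are:
  red: 1053 × 9/16 = 592.3125
  sandy: 1053 × 6/16 = 394.875
  white: 1053 × 1/16 = 65.8125
χ² = Σ (O − E)² / E
  red: (619 − 592.3125)² / 592.3125 = 1.2024
  sandy: (371 − 394.875)² / 394.875 = 1.4435
  white: (63 − 65.8125)² / 65.8125 = 0.1202
χ² = 1.2024 + 1.4435 + 0.1202 = 2.7661 ≈ 2.766

2.766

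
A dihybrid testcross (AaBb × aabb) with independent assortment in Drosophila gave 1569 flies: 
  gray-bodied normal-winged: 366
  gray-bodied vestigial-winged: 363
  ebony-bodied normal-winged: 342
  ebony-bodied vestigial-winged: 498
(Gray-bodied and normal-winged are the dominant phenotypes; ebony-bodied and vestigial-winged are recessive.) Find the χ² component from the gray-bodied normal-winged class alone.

A dihybrid testcross with independent assortment gives a 1:1:1:1 ratio.
The 1:1:1:1 ratio has 4 parts, so with N = 1569 the expected counts are:
  gray-bodied normal-winged: 1569 × 1/4 = 392.25
  gray-bodied vestigial-winged: 1569 × 1/4 = 392.25
  ebony-bodied normal-winged: 1569 × 1/4 = 392.25
  ebony-bodied vestigial-winged: 1569 × 1/4 = 392.25
Contribution of gray-bodied normal-winged: (366 − 392.25)² / 392.25 = 1.7567

1.757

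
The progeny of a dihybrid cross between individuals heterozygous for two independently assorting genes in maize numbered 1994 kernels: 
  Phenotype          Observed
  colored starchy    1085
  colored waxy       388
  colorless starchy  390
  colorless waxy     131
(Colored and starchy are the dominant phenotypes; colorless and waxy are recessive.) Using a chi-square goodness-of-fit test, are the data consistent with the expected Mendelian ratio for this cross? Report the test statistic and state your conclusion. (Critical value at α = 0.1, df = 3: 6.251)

A dihybrid F₂ with independent assortment and complete dominance at both loci gives a 9:3:3:1 phenotypic ratio.
Total ratio parts = 16. Expected numbers out of 1994:
  colored starchy: 1994 × 9/16 = 1121.625
  colored waxy: 1994 × 3/16 = 373.875
  colorless starchy: 1994 × 3/16 = 373.875
  colorless waxy: 1994 × 1/16 = 124.625
χ² = Σ (O − E)² / E
  colored starchy: (1085 − 1121.625)² / 1121.625 = 1.1959
  colored waxy: (388 − 373.875)² / 373.875 = 0.5336
  colorless starchy: (390 − 373.875)² / 373.875 = 0.6955
  colorless waxy: (131 − 124.625)² / 124.625 = 0.3261
χ² = 1.1959 + 0.5336 + 0.6955 + 0.3261 = 2.7511 ≈ 2.751
Degrees of freedom = 4 − 1 = 3; critical value at α = 0.1 is 6.251.
Since 2.751 < 6.251, we fail to reject the null hypothesis — the data are consistent with the 9:3:3:1 ratio.

2.751; consistent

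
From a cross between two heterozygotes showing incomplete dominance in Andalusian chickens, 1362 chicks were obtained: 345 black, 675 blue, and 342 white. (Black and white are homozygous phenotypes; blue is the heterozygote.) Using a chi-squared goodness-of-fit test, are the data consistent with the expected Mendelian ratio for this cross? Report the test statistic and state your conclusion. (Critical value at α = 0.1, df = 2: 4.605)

0.119; consistent

With incomplete dominance, a heterozygote × heterozygote cross gives a 1:2:1 phenotypic ratio.
Expected counts for N = 1362 under a 1:2:1 ratio (total parts = 4):
  black: 1362 × 1/4 = 340.5
  blue: 1362 × 2/4 = 681
  white: 1362 × 1/4 = 340.5
χ² = Σ (O − E)² / E
  black: (345 − 340.5)² / 340.5 = 0.0595
  blue: (675 − 681)² / 681 = 0.0529
  white: (342 − 340.5)² / 340.5 = 0.0066
χ² = 0.0595 + 0.0529 + 0.0066 = 0.119
Degrees of freedom = 3 − 1 = 2; critical value at α = 0.1 is 4.605.
Since 0.119 < 4.605, we fail to reject the null hypothesis — the data are consistent with the 1:2:1 ratio.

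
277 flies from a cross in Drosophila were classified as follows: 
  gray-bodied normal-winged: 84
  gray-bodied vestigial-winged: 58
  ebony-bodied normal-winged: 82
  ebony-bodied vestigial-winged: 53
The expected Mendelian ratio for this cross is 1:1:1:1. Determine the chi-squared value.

Expected counts for N = 277 under a 1:1:1:1 ratio (total parts = 4):
  gray-bodied normal-winged: 277 × 1/4 = 69.25
  gray-bodied vestigial-winged: 277 × 1/4 = 69.25
  ebony-bodied normal-winged: 277 × 1/4 = 69.25
  ebony-bodied vestigial-winged: 277 × 1/4 = 69.25
χ² = Σ (O − E)² / E
  gray-bodied normal-winged: (84 − 69.25)² / 69.25 = 3.1417
  gray-bodied vestigial-winged: (58 − 69.25)² / 69.25 = 1.8276
  ebony-bodied normal-winged: (82 − 69.25)² / 69.25 = 2.3475
  ebony-bodied vestigial-winged: (53 − 69.25)² / 69.25 = 3.8132
χ² = 3.1417 + 1.8276 + 2.3475 + 3.8132 = 11.130

11.130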